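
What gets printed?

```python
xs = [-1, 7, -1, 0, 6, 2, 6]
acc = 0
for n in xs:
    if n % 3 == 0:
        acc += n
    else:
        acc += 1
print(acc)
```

n=-1: not %3==0, acc = 0+1 = 1
n=7: not %3==0, acc = 1+1 = 2
n=-1: not %3==0, acc = 2+1 = 3
n=0: %3==0, acc = 3+0 = 3
n=6: %3==0, acc = 3+6 = 9
n=2: not %3==0, acc = 9+1 = 10
n=6: %3==0, acc = 10+6 = 16

16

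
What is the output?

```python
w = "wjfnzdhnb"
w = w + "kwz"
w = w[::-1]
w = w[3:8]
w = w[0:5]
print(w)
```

+ 'kwz' → 'wjfnzdhnbkwz'
reverse → 'zwkbnhdznfjw'
slice [3:8] → 'bnhdz'
slice [0:5] → 'bnhdz'

bnhdz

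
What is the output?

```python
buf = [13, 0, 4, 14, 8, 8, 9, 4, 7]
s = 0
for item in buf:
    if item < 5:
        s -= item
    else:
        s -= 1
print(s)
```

-14

item=13: not <5, s = 0-1 = -1
item=0: <5, s = (-1)-0 = -1
item=4: <5, s = (-1)-4 = -5
item=14: not <5, s = (-5)-1 = -6
item=8: not <5, s = (-6)-1 = -7
item=8: not <5, s = (-7)-1 = -8
item=9: not <5, s = (-8)-1 = -9
item=4: <5, s = (-9)-4 = -13
item=7: not <5, s = (-13)-1 = -14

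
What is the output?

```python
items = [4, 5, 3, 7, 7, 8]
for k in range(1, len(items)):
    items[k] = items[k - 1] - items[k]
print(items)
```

[4, -1, -4, -11, -18, -26]

k=1: items[1] = 4-5 = -1 → [4, -1, 3, 7, 7, 8]
k=2: items[2] = (-1)-3 = -4 → [4, -1, -4, 7, 7, 8]
k=3: items[3] = (-4)-7 = -11 → [4, -1, -4, -11, 7, 8]
k=4: items[4] = (-11)-7 = -18 → [4, -1, -4, -11, -18, 8]
k=5: items[5] = (-18)-8 = -26 → [4, -1, -4, -11, -18, -26]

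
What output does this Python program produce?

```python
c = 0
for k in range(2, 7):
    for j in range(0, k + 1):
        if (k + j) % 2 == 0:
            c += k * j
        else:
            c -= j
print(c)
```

k=2,j=0: even sum, c = 0+0 = 0
k=2,j=1: odd sum, c = 0-1 = -1
k=2,j=2: even sum, c = (-1)+4 = 3
k=3,j=0: odd sum, c = 3-0 = 3
k=3,j=1: even sum, c = 3+3 = 6
k=3,j=2: odd sum, c = 6-2 = 4
k=3,j=3: even sum, c = 4+9 = 13
k=4,j=0: even sum, c = 13+0 = 13
k=4,j=1: odd sum, c = 13-1 = 12
k=4,j=2: even sum, c = 12+8 = 20
k=4,j=3: odd sum, c = 20-3 = 17
k=4,j=4: even sum, c = 17+16 = 33
k=5,j=0: odd sum, c = 33-0 = 33
k=5,j=1: even sum, c = 33+5 = 38
k=5,j=2: odd sum, c = 38-2 = 36
k=5,j=3: even sum, c = 36+15 = 51
k=5,j=4: odd sum, c = 51-4 = 47
k=5,j=5: even sum, c = 47+25 = 72
k=6,j=0: even sum, c = 72+0 = 72
k=6,j=1: odd sum, c = 72-1 = 71
k=6,j=2: even sum, c = 71+12 = 83
k=6,j=3: odd sum, c = 83-3 = 80
k=6,j=4: even sum, c = 80+24 = 104
k=6,j=5: odd sum, c = 104-5 = 99
k=6,j=6: even sum, c = 99+36 = 135

135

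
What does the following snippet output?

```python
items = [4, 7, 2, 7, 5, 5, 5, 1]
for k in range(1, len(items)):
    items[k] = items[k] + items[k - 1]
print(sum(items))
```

174

k=1: items[1] = 7+4 = 11 → [4, 11, 2, 7, 5, 5, 5, 1]
k=2: items[2] = 2+11 = 13 → [4, 11, 13, 7, 5, 5, 5, 1]
k=3: items[3] = 7+13 = 20 → [4, 11, 13, 20, 5, 5, 5, 1]
k=4: items[4] = 5+20 = 25 → [4, 11, 13, 20, 25, 5, 5, 1]
k=5: items[5] = 5+25 = 30 → [4, 11, 13, 20, 25, 30, 5, 1]
k=6: items[6] = 5+30 = 35 → [4, 11, 13, 20, 25, 30, 35, 1]
k=7: items[7] = 1+35 = 36 → [4, 11, 13, 20, 25, 30, 35, 36]
sum = 174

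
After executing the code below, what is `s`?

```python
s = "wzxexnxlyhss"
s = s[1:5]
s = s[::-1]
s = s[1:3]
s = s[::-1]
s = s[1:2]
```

'e'

slice [1:5] → 'zxex'
reverse → 'xexz'
slice [1:3] → 'ex'
reverse → 'xe'
slice [1:2] → 'e'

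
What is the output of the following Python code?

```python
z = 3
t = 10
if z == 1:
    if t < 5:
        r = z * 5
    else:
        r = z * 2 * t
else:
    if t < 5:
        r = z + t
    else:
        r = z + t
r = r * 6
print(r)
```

z=3, t=10
z == 1 is False; t < 5 is False
→ r = z + t = 13
r = 13*6 = 78

78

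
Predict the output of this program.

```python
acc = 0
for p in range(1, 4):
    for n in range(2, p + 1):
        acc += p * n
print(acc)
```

p=2,n=2: acc = 0+4 = 4
p=3,n=2: acc = 4+6 = 10
p=3,n=3: acc = 10+9 = 19

19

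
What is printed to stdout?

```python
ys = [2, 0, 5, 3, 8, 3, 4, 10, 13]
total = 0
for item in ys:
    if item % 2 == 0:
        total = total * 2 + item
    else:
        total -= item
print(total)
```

-7

item=2: even, total = 0*2+2 = 2
item=0: even, total = 2*2+0 = 4
item=5: not even, total = 4-5 = -1
item=3: not even, total = (-1)-3 = -4
item=8: even, total = (-4)*2+8 = 0
item=3: not even, total = 0-3 = -3
item=4: even, total = (-3)*2+4 = -2
item=10: even, total = (-2)*2+10 = 6
item=13: not even, total = 6-13 = -7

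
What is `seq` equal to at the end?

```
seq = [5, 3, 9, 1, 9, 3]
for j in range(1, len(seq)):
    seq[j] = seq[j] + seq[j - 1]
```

j=1: seq[1] = 3+5 = 8 → [5, 8, 9, 1, 9, 3]
j=2: seq[2] = 9+8 = 17 → [5, 8, 17, 1, 9, 3]
j=3: seq[3] = 1+17 = 18 → [5, 8, 17, 18, 9, 3]
j=4: seq[4] = 9+18 = 27 → [5, 8, 17, 18, 27, 3]
j=5: seq[5] = 3+27 = 30 → [5, 8, 17, 18, 27, 30]

[5, 8, 17, 18, 27, 30]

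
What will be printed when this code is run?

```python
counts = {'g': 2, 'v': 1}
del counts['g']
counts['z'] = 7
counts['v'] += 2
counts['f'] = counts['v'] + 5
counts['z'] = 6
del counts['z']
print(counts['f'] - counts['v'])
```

5

del 'g' → {'v': 1}
counts['z'] = 7 → {'v': 1, 'z': 7}
counts['v'] = 1+2 = 3 → {'v': 3, 'z': 7}
counts['f'] = counts['v']+5 = 8 → {'v': 3, 'z': 7, 'f': 8}
counts['z'] = 6 → {'v': 3, 'z': 6, 'f': 8}
del 'z' → {'v': 3, 'f': 8}
counts['f']-counts['v'] = 8-3 = 5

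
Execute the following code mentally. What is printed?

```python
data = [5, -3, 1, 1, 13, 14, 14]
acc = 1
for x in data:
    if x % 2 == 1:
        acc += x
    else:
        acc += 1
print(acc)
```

20

x=5: odd, acc = 1+5 = 6
x=-3: odd, acc = 6+(-3) = 3
x=1: odd, acc = 3+1 = 4
x=1: odd, acc = 4+1 = 5
x=13: odd, acc = 5+13 = 18
x=14: not odd, acc = 18+1 = 19
x=14: not odd, acc = 19+1 = 20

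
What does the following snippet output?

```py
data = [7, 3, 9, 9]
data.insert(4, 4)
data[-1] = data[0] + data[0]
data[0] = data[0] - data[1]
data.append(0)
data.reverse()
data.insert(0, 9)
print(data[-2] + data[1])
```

insert 4 at 4 → [7, 3, 9, 9, 4]
data[-1] = data[0]+data[0] = 7+7 = 14 → [7, 3, 9, 9, 14]
data[0] = data[0]-data[1] = 7-3 = 4 → [4, 3, 9, 9, 14]
append 0 → [4, 3, 9, 9, 14, 0]
reverse → [0, 14, 9, 9, 3, 4]
insert 9 at 0 → [9, 0, 14, 9, 9, 3, 4]
data[-2]+data[1] = 3+0 = 3

3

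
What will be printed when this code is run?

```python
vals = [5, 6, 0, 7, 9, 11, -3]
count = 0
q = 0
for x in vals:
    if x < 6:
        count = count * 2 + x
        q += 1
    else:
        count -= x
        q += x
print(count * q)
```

x=5: <6, count = 0*2+5 = 5; q=1
x=6: not <6, count = 5-6 = -1; q=7
x=0: <6, count = (-1)*2+0 = -2; q=8
x=7: not <6, count = (-2)-7 = -9; q=15
x=9: not <6, count = (-9)-9 = -18; q=24
x=11: not <6, count = (-18)-11 = -29; q=35
x=-3: <6, count = (-29)*2+(-3) = -61; q=36
count*q = (-61)*36 = -2196

-2196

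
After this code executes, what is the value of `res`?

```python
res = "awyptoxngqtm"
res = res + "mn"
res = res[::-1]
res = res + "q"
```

+ 'mn' → 'awyptoxngqtmmn'
reverse → 'nmmtqgnxotpywa'
+ 'q' → 'nmmtqgnxotpywaq'

'nmmtqgnxotpywaq'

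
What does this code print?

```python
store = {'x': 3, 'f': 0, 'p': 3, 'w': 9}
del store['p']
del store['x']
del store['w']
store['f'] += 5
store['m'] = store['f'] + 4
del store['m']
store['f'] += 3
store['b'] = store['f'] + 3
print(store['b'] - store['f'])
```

del 'p' → {'x': 3, 'f': 0, 'w': 9}
del 'x' → {'f': 0, 'w': 9}
del 'w' → {'f': 0}
store['f'] = 0+5 = 5 → {'f': 5}
store['m'] = store['f']+4 = 9 → {'f': 5, 'm': 9}
del 'm' → {'f': 5}
store['f'] = 5+3 = 8 → {'f': 8}
store['b'] = store['f']+3 = 11 → {'f': 8, 'b': 11}
store['b']-store['f'] = 11-8 = 3

3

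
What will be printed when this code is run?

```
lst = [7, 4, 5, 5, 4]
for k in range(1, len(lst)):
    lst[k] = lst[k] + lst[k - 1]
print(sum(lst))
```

80

k=1: lst[1] = 4+7 = 11 → [7, 11, 5, 5, 4]
k=2: lst[2] = 5+11 = 16 → [7, 11, 16, 5, 4]
k=3: lst[3] = 5+16 = 21 → [7, 11, 16, 21, 4]
k=4: lst[4] = 4+21 = 25 → [7, 11, 16, 21, 25]
sum = 80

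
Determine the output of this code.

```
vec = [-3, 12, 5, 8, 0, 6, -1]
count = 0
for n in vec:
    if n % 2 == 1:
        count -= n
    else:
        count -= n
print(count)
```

n=-3: odd, count = 0-(-3) = 3
n=12: not odd, count = 3-12 = -9
n=5: odd, count = (-9)-5 = -14
n=8: not odd, count = (-14)-8 = -22
n=0: not odd, count = (-22)-0 = -22
n=6: not odd, count = (-22)-6 = -28
n=-1: odd, count = (-28)-(-1) = -27

-27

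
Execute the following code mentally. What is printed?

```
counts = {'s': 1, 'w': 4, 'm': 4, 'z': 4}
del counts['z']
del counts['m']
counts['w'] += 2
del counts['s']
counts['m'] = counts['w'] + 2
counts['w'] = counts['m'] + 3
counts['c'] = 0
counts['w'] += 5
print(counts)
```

del 'z' → {'s': 1, 'w': 4, 'm': 4}
del 'm' → {'s': 1, 'w': 4}
counts['w'] = 4+2 = 6 → {'s': 1, 'w': 6}
del 's' → {'w': 6}
counts['m'] = counts['w']+2 = 8 → {'w': 6, 'm': 8}
counts['w'] = counts['m']+3 = 11 → {'w': 11, 'm': 8}
counts['c'] = 0 → {'w': 11, 'm': 8, 'c': 0}
counts['w'] = 11+5 = 16 → {'w': 16, 'm': 8, 'c': 0}

{'w': 16, 'm': 8, 'c': 0}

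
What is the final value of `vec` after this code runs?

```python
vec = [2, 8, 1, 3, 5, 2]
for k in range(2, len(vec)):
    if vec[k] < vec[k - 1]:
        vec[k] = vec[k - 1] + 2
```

k=2: 1<8, vec[2] = 8+2 = 10 → [2, 8, 10, 3, 5, 2]
k=3: 3<10, vec[3] = 10+2 = 12 → [2, 8, 10, 12, 5, 2]
k=4: 5<12, vec[4] = 12+2 = 14 → [2, 8, 10, 12, 14, 2]
k=5: 2<14, vec[5] = 14+2 = 16 → [2, 8, 10, 12, 14, 16]

[2, 8, 10, 12, 14, 16]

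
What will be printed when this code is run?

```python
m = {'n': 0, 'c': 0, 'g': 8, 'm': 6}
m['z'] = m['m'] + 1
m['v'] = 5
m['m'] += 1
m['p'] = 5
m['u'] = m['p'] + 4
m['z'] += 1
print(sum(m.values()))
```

42

m['z'] = m['m']+1 = 7 → {'n': 0, 'c': 0, 'g': 8, 'm': 6, 'z': 7}
m['v'] = 5 → {'n': 0, 'c': 0, 'g': 8, 'm': 6, 'z': 7, 'v': 5}
m['m'] = 6+1 = 7 → {'n': 0, 'c': 0, 'g': 8, 'm': 7, 'z': 7, 'v': 5}
m['p'] = 5 → {'n': 0, 'c': 0, 'g': 8, 'm': 7, 'z': 7, 'v': 5, 'p': 5}
m['u'] = m['p']+4 = 9 → {'n': 0, 'c': 0, 'g': 8, 'm': 7, 'z': 7, 'v': 5, 'p': 5, 'u': 9}
m['z'] = 7+1 = 8 → {'n': 0, 'c': 0, 'g': 8, 'm': 7, 'z': 8, 'v': 5, 'p': 5, 'u': 9}
sum of values = 42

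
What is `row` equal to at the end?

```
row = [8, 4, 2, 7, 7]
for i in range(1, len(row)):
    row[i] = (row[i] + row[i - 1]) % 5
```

[8, 2, 4, 1, 3]

i=1: row[1] = (4+8)%5 = 2 → [8, 2, 2, 7, 7]
i=2: row[2] = (2+2)%5 = 4 → [8, 2, 4, 7, 7]
i=3: row[3] = (7+4)%5 = 1 → [8, 2, 4, 1, 7]
i=4: row[4] = (7+1)%5 = 3 → [8, 2, 4, 1, 3]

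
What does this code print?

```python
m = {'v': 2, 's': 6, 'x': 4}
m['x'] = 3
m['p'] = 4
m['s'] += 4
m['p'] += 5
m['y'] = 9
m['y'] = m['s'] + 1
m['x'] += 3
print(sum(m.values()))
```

m['x'] = 3 → {'v': 2, 's': 6, 'x': 3}
m['p'] = 4 → {'v': 2, 's': 6, 'x': 3, 'p': 4}
m['s'] = 6+4 = 10 → {'v': 2, 's': 10, 'x': 3, 'p': 4}
m['p'] = 4+5 = 9 → {'v': 2, 's': 10, 'x': 3, 'p': 9}
m['y'] = 9 → {'v': 2, 's': 10, 'x': 3, 'p': 9, 'y': 9}
m['y'] = m['s']+1 = 11 → {'v': 2, 's': 10, 'x': 3, 'p': 9, 'y': 11}
m['x'] = 3+3 = 6 → {'v': 2, 's': 10, 'x': 6, 'p': 9, 'y': 11}
sum of values = 38

38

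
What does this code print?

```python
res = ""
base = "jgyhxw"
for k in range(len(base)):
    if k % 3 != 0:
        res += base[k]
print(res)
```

k=0: skip
k=1: add 'g' → 'g'
k=2: add 'y' → 'gy'
k=3: skip
k=4: add 'x' → 'gyx'
k=5: add 'w' → 'gyxw'

gyxw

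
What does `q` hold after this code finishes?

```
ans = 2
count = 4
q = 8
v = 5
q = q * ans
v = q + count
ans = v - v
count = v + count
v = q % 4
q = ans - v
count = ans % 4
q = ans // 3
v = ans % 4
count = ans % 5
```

q = 8*2 = 16
v = 16+4 = 20
ans = 20-20 = 0
count = 20+4 = 24
v = 16%4 = 0
q = 0-0 = 0
count = 0%4 = 0
q = 0//3 = 0
v = 0%4 = 0
count = 0%5 = 0

0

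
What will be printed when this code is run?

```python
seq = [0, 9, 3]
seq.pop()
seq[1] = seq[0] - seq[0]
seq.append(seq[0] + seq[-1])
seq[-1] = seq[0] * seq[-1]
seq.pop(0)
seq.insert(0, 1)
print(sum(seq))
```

1

pop() removes 3 → [0, 9]
seq[1] = seq[0]-seq[0] = 0-0 = 0 → [0, 0]
append seq[0]+seq[-1] = 0+0 = 0 → [0, 0, 0]
seq[-1] = seq[0]*seq[-1] = 0*0 = 0 → [0, 0, 0]
pop(0) removes 0 → [0, 0]
insert 1 at 0 → [1, 0, 0]
sum = 1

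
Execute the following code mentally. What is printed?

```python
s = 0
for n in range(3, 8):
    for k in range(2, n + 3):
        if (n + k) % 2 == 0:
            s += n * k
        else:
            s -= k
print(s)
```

n=3,k=2: odd sum, s = 0-2 = -2
n=3,k=3: even sum, s = (-2)+9 = 7
n=3,k=4: odd sum, s = 7-4 = 3
n=3,k=5: even sum, s = 3+15 = 18
n=4,k=2: even sum, s = 18+8 = 26
n=4,k=3: odd sum, s = 26-3 = 23
n=4,k=4: even sum, s = 23+16 = 39
n=4,k=5: odd sum, s = 39-5 = 34
n=4,k=6: even sum, s = 34+24 = 58
n=5,k=2: odd sum, s = 58-2 = 56
n=5,k=3: even sum, s = 56+15 = 71
n=5,k=4: odd sum, s = 71-4 = 67
n=5,k=5: even sum, s = 67+25 = 92
n=5,k=6: odd sum, s = 92-6 = 86
n=5,k=7: even sum, s = 86+35 = 121
n=6,k=2: even sum, s = 121+12 = 133
n=6,k=3: odd sum, s = 133-3 = 130
n=6,k=4: even sum, s = 130+24 = 154
n=6,k=5: odd sum, s = 154-5 = 149
n=6,k=6: even sum, s = 149+36 = 185
n=6,k=7: odd sum, s = 185-7 = 178
n=6,k=8: even sum, s = 178+48 = 226
n=7,k=2: odd sum, s = 226-2 = 224
n=7,k=3: even sum, s = 224+21 = 245
n=7,k=4: odd sum, s = 245-4 = 241
n=7,k=5: even sum, s = 241+35 = 276
n=7,k=6: odd sum, s = 276-6 = 270
n=7,k=7: even sum, s = 270+49 = 319
n=7,k=8: odd sum, s = 319-8 = 311
n=7,k=9: even sum, s = 311+63 = 374

374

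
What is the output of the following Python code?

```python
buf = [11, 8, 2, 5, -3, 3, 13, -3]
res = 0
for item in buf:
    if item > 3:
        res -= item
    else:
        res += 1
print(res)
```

-33

item=11: >3, res = 0-11 = -11
item=8: >3, res = (-11)-8 = -19
item=2: not >3, res = (-19)+1 = -18
item=5: >3, res = (-18)-5 = -23
item=-3: not >3, res = (-23)+1 = -22
item=3: not >3, res = (-22)+1 = -21
item=13: >3, res = (-21)-13 = -34
item=-3: not >3, res = (-34)+1 = -33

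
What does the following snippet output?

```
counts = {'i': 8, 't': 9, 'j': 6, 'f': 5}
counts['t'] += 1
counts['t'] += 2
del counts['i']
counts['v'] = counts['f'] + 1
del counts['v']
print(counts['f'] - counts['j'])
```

-1

counts['t'] = 9+1 = 10 → {'i': 8, 't': 10, 'j': 6, 'f': 5}
counts['t'] = 10+2 = 12 → {'i': 8, 't': 12, 'j': 6, 'f': 5}
del 'i' → {'t': 12, 'j': 6, 'f': 5}
counts['v'] = counts['f']+1 = 6 → {'t': 12, 'j': 6, 'f': 5, 'v': 6}
del 'v' → {'t': 12, 'j': 6, 'f': 5}
counts['f']-counts['j'] = 5-6 = -1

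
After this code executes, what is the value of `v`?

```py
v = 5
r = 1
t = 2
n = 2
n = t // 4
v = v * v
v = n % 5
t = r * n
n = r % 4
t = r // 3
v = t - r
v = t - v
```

n = 2//4 = 0
v = 5*5 = 25
v = 0%5 = 0
t = 1*0 = 0
n = 1%4 = 1
t = 1//3 = 0
v = 0-1 = -1
v = 0-(-1) = 1

1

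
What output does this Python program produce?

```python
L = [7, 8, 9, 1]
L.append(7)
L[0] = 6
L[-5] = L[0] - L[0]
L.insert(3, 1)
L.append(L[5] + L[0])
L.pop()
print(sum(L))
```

append 7 → [7, 8, 9, 1, 7]
L[0] = 6 → [6, 8, 9, 1, 7]
L[-5] = L[0]-L[0] = 6-6 = 0 → [0, 8, 9, 1, 7]
insert 1 at 3 → [0, 8, 9, 1, 1, 7]
append L[5]+L[0] = 7+0 = 7 → [0, 8, 9, 1, 1, 7, 7]
pop() removes 7 → [0, 8, 9, 1, 1, 7]
sum = 26

26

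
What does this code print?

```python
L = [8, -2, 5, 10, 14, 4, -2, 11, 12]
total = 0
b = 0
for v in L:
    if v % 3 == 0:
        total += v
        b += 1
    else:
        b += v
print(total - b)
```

-37

v=8: not %3==0; b=8
v=-2: not %3==0; b=6
v=5: not %3==0; b=11
v=10: not %3==0; b=21
v=14: not %3==0; b=35
v=4: not %3==0; b=39
v=-2: not %3==0; b=37
v=11: not %3==0; b=48
v=12: %3==0, total = 0+12 = 12; b=49
total-b = 12-49 = -37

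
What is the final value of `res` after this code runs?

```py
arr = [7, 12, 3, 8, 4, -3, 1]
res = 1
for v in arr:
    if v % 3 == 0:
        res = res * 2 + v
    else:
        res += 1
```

72

v=7: not %3==0, res = 1+1 = 2
v=12: %3==0, res = 2*2+12 = 16
v=3: %3==0, res = 16*2+3 = 35
v=8: not %3==0, res = 35+1 = 36
v=4: not %3==0, res = 36+1 = 37
v=-3: %3==0, res = 37*2+(-3) = 71
v=1: not %3==0, res = 71+1 = 72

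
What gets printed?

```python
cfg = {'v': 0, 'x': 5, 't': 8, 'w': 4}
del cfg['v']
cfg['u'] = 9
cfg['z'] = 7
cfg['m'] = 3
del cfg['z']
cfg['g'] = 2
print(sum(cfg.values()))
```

del 'v' → {'x': 5, 't': 8, 'w': 4}
cfg['u'] = 9 → {'x': 5, 't': 8, 'w': 4, 'u': 9}
cfg['z'] = 7 → {'x': 5, 't': 8, 'w': 4, 'u': 9, 'z': 7}
cfg['m'] = 3 → {'x': 5, 't': 8, 'w': 4, 'u': 9, 'z': 7, 'm': 3}
del 'z' → {'x': 5, 't': 8, 'w': 4, 'u': 9, 'm': 3}
cfg['g'] = 2 → {'x': 5, 't': 8, 'w': 4, 'u': 9, 'm': 3, 'g': 2}
sum of values = 31

31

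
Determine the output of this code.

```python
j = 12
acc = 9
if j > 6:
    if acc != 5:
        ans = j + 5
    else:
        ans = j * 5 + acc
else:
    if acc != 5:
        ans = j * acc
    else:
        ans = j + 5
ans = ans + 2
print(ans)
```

j=12, acc=9
j > 6 is True; acc != 5 is True
→ ans = j + 5 = 17
ans = 17+2 = 19

19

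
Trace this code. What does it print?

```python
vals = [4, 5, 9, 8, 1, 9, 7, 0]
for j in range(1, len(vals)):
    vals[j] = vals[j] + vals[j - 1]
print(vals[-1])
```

43

j=1: vals[1] = 5+4 = 9 → [4, 9, 9, 8, 1, 9, 7, 0]
j=2: vals[2] = 9+9 = 18 → [4, 9, 18, 8, 1, 9, 7, 0]
j=3: vals[3] = 8+18 = 26 → [4, 9, 18, 26, 1, 9, 7, 0]
j=4: vals[4] = 1+26 = 27 → [4, 9, 18, 26, 27, 9, 7, 0]
j=5: vals[5] = 9+27 = 36 → [4, 9, 18, 26, 27, 36, 7, 0]
j=6: vals[6] = 7+36 = 43 → [4, 9, 18, 26, 27, 36, 43, 0]
j=7: vals[7] = 0+43 = 43 → [4, 9, 18, 26, 27, 36, 43, 43]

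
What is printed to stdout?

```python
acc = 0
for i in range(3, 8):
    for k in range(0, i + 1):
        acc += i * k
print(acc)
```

i=3,k=0: acc = 0+0 = 0
i=3,k=1: acc = 0+3 = 3
i=3,k=2: acc = 3+6 = 9
i=3,k=3: acc = 9+9 = 18
i=4,k=0: acc = 18+0 = 18
i=4,k=1: acc = 18+4 = 22
i=4,k=2: acc = 22+8 = 30
i=4,k=3: acc = 30+12 = 42
i=4,k=4: acc = 42+16 = 58
i=5,k=0: acc = 58+0 = 58
i=5,k=1: acc = 58+5 = 63
i=5,k=2: acc = 63+10 = 73
i=5,k=3: acc = 73+15 = 88
i=5,k=4: acc = 88+20 = 108
i=5,k=5: acc = 108+25 = 133
i=6,k=0: acc = 133+0 = 133
i=6,k=1: acc = 133+6 = 139
i=6,k=2: acc = 139+12 = 151
i=6,k=3: acc = 151+18 = 169
i=6,k=4: acc = 169+24 = 193
i=6,k=5: acc = 193+30 = 223
i=6,k=6: acc = 223+36 = 259
i=7,k=0: acc = 259+0 = 259
i=7,k=1: acc = 259+7 = 266
i=7,k=2: acc = 266+14 = 280
i=7,k=3: acc = 280+21 = 301
i=7,k=4: acc = 301+28 = 329
i=7,k=5: acc = 329+35 = 364
i=7,k=6: acc = 364+42 = 406
i=7,k=7: acc = 406+49 = 455

455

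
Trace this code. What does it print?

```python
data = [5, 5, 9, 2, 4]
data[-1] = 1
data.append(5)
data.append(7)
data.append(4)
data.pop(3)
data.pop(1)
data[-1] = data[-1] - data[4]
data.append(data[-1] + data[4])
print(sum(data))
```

data[-1] = 1 → [5, 5, 9, 2, 1]
append 5 → [5, 5, 9, 2, 1, 5]
append 7 → [5, 5, 9, 2, 1, 5, 7]
append 4 → [5, 5, 9, 2, 1, 5, 7, 4]
pop(3) removes 2 → [5, 5, 9, 1, 5, 7, 4]
pop(1) removes 5 → [5, 9, 1, 5, 7, 4]
data[-1] = data[-1]-data[4] = 4-7 = -3 → [5, 9, 1, 5, 7, -3]
append data[-1]+data[4] = (-3)+7 = 4 → [5, 9, 1, 5, 7, -3, 4]
sum = 28

28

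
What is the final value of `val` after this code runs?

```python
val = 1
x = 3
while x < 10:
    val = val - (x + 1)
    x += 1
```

x=3: val = 1-4 = -3
x=4: val = (-3)-5 = -8
x=5: val = (-8)-6 = -14
x=6: val = (-14)-7 = -21
x=7: val = (-21)-8 = -29
x=8: val = (-29)-9 = -38
x=9: val = (-38)-10 = -48

-48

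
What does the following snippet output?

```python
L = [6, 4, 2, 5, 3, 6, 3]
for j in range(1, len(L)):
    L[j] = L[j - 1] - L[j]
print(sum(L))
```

-36

j=1: L[1] = 6-4 = 2 → [6, 2, 2, 5, 3, 6, 3]
j=2: L[2] = 2-2 = 0 → [6, 2, 0, 5, 3, 6, 3]
j=3: L[3] = 0-5 = -5 → [6, 2, 0, -5, 3, 6, 3]
j=4: L[4] = (-5)-3 = -8 → [6, 2, 0, -5, -8, 6, 3]
j=5: L[5] = (-8)-6 = -14 → [6, 2, 0, -5, -8, -14, 3]
j=6: L[6] = (-14)-3 = -17 → [6, 2, 0, -5, -8, -14, -17]
sum = -36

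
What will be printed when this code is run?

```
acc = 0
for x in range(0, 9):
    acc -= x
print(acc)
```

x=0: acc = 0-0 = 0
x=1: acc = 0-1 = -1
x=2: acc = (-1)-2 = -3
x=3: acc = (-3)-3 = -6
x=4: acc = (-6)-4 = -10
x=5: acc = (-10)-5 = -15
x=6: acc = (-15)-6 = -21
x=7: acc = (-21)-7 = -28
x=8: acc = (-28)-8 = -36

-36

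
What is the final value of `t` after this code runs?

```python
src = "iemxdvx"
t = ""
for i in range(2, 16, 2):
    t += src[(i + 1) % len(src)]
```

i=2: add src[3]='x' → 'x'
i=4: add src[5]='v' → 'xv'
i=6: add src[0]='i' → 'xvi'
i=8: add src[2]='m' → 'xvim'
i=10: add src[4]='d' → 'xvimd'
i=12: add src[6]='x' → 'xvimdx'
i=14: add src[1]='e' → 'xvimdxe'

'xvimdxe'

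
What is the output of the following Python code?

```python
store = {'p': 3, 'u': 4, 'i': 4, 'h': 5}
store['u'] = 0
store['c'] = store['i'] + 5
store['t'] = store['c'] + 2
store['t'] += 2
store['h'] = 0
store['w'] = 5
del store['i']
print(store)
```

{'p': 3, 'u': 0, 'h': 0, 'c': 9, 't': 13, 'w': 5}

store['u'] = 0 → {'p': 3, 'u': 0, 'i': 4, 'h': 5}
store['c'] = store['i']+5 = 9 → {'p': 3, 'u': 0, 'i': 4, 'h': 5, 'c': 9}
store['t'] = store['c']+2 = 11 → {'p': 3, 'u': 0, 'i': 4, 'h': 5, 'c': 9, 't': 11}
store['t'] = 11+2 = 13 → {'p': 3, 'u': 0, 'i': 4, 'h': 5, 'c': 9, 't': 13}
store['h'] = 0 → {'p': 3, 'u': 0, 'i': 4, 'h': 0, 'c': 9, 't': 13}
store['w'] = 5 → {'p': 3, 'u': 0, 'i': 4, 'h': 0, 'c': 9, 't': 13, 'w': 5}
del 'i' → {'p': 3, 'u': 0, 'h': 0, 'c': 9, 't': 13, 'w': 5}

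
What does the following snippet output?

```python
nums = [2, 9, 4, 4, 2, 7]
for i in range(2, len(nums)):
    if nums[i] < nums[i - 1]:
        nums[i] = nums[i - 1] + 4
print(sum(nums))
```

i=2: 4<9, nums[2] = 9+4 = 13 → [2, 9, 13, 4, 2, 7]
i=3: 4<13, nums[3] = 13+4 = 17 → [2, 9, 13, 17, 2, 7]
i=4: 2<17, nums[4] = 17+4 = 21 → [2, 9, 13, 17, 21, 7]
i=5: 7<21, nums[5] = 21+4 = 25 → [2, 9, 13, 17, 21, 25]
sum = 87

87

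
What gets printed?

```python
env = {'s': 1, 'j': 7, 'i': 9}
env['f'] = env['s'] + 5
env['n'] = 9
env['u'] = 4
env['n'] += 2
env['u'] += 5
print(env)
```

{'s': 1, 'j': 7, 'i': 9, 'f': 6, 'n': 11, 'u': 9}

env['f'] = env['s']+5 = 6 → {'s': 1, 'j': 7, 'i': 9, 'f': 6}
env['n'] = 9 → {'s': 1, 'j': 7, 'i': 9, 'f': 6, 'n': 9}
env['u'] = 4 → {'s': 1, 'j': 7, 'i': 9, 'f': 6, 'n': 9, 'u': 4}
env['n'] = 9+2 = 11 → {'s': 1, 'j': 7, 'i': 9, 'f': 6, 'n': 11, 'u': 4}
env['u'] = 4+5 = 9 → {'s': 1, 'j': 7, 'i': 9, 'f': 6, 'n': 11, 'u': 9}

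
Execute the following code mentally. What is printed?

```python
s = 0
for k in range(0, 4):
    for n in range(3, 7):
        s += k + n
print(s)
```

k=0,n=3: s = 0+3 = 3
k=0,n=4: s = 3+4 = 7
k=0,n=5: s = 7+5 = 12
k=0,n=6: s = 12+6 = 18
k=1,n=3: s = 18+4 = 22
k=1,n=4: s = 22+5 = 27
k=1,n=5: s = 27+6 = 33
k=1,n=6: s = 33+7 = 40
k=2,n=3: s = 40+5 = 45
k=2,n=4: s = 45+6 = 51
k=2,n=5: s = 51+7 = 58
k=2,n=6: s = 58+8 = 66
k=3,n=3: s = 66+6 = 72
k=3,n=4: s = 72+7 = 79
k=3,n=5: s = 79+8 = 87
k=3,n=6: s = 87+9 = 96

96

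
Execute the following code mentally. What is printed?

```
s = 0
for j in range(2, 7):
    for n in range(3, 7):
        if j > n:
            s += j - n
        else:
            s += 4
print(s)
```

j=2,n=3: not 2>3, s = 0+4 = 4
j=2,n=4: not 2>4, s = 4+4 = 8
j=2,n=5: not 2>5, s = 8+4 = 12
j=2,n=6: not 2>6, s = 12+4 = 16
j=3,n=3: not 3>3, s = 16+4 = 20
j=3,n=4: not 3>4, s = 20+4 = 24
j=3,n=5: not 3>5, s = 24+4 = 28
j=3,n=6: not 3>6, s = 28+4 = 32
j=4,n=3: 4>3, s = 32+1 = 33
j=4,n=4: not 4>4, s = 33+4 = 37
j=4,n=5: not 4>5, s = 37+4 = 41
j=4,n=6: not 4>6, s = 41+4 = 45
j=5,n=3: 5>3, s = 45+2 = 47
j=5,n=4: 5>4, s = 47+1 = 48
j=5,n=5: not 5>5, s = 48+4 = 52
j=5,n=6: not 5>6, s = 52+4 = 56
j=6,n=3: 6>3, s = 56+3 = 59
j=6,n=4: 6>4, s = 59+2 = 61
j=6,n=5: 6>5, s = 61+1 = 62
j=6,n=6: not 6>6, s = 62+4 = 66

66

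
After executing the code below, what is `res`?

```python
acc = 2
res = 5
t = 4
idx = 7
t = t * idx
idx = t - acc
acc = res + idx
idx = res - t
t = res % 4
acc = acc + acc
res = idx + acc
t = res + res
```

t = 4*7 = 28
idx = 28-2 = 26
acc = 5+26 = 31
idx = 5-28 = -23
t = 5%4 = 1
acc = 31+31 = 62
res = (-23)+62 = 39
t = 39+39 = 78

39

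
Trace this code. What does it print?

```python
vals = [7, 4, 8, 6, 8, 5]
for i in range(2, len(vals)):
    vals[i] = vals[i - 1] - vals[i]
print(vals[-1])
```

-23

i=2: vals[2] = 4-8 = -4 → [7, 4, -4, 6, 8, 5]
i=3: vals[3] = (-4)-6 = -10 → [7, 4, -4, -10, 8, 5]
i=4: vals[4] = (-10)-8 = -18 → [7, 4, -4, -10, -18, 5]
i=5: vals[5] = (-18)-5 = -23 → [7, 4, -4, -10, -18, -23]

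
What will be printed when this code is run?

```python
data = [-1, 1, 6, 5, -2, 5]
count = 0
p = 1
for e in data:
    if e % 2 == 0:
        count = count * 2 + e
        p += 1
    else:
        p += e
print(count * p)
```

130

e=-1: not even; p=0
e=1: not even; p=1
e=6: even, count = 0*2+6 = 6; p=2
e=5: not even; p=7
e=-2: even, count = 6*2+(-2) = 10; p=8
e=5: not even; p=13
count*p = 10*13 = 130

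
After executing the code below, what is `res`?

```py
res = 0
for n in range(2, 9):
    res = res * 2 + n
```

374

n=2: res = 0*2+2 = 2
n=3: res = 2*2+3 = 7
n=4: res = 7*2+4 = 18
n=5: res = 18*2+5 = 41
n=6: res = 41*2+6 = 88
n=7: res = 88*2+7 = 183
n=8: res = 183*2+8 = 374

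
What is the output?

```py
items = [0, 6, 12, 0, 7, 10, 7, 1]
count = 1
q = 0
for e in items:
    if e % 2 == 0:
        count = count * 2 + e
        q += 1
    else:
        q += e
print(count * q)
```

2760

e=0: even, count = 1*2+0 = 2; q=1
e=6: even, count = 2*2+6 = 10; q=2
e=12: even, count = 10*2+12 = 32; q=3
e=0: even, count = 32*2+0 = 64; q=4
e=7: not even; q=11
e=10: even, count = 64*2+10 = 138; q=12
e=7: not even; q=19
e=1: not even; q=20
count*q = 138*20 = 2760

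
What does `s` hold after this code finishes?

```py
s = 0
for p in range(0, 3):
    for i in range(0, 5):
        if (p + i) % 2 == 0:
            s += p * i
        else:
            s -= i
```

p=0,i=0: even sum, s = 0+0 = 0
p=0,i=1: odd sum, s = 0-1 = -1
p=0,i=2: even sum, s = (-1)+0 = -1
p=0,i=3: odd sum, s = (-1)-3 = -4
p=0,i=4: even sum, s = (-4)+0 = -4
p=1,i=0: odd sum, s = (-4)-0 = -4
p=1,i=1: even sum, s = (-4)+1 = -3
p=1,i=2: odd sum, s = (-3)-2 = -5
p=1,i=3: even sum, s = (-5)+3 = -2
p=1,i=4: odd sum, s = (-2)-4 = -6
p=2,i=0: even sum, s = (-6)+0 = -6
p=2,i=1: odd sum, s = (-6)-1 = -7
p=2,i=2: even sum, s = (-7)+4 = -3
p=2,i=3: odd sum, s = (-3)-3 = -6
p=2,i=4: even sum, s = (-6)+8 = 2

2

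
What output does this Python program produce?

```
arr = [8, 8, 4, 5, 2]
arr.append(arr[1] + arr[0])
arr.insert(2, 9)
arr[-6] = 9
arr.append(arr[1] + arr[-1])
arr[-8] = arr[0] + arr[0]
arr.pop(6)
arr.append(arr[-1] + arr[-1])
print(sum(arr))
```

append arr[1]+arr[0] = 8+8 = 16 → [8, 8, 4, 5, 2, 16]
insert 9 at 2 → [8, 8, 9, 4, 5, 2, 16]
arr[-6] = 9 → [8, 9, 9, 4, 5, 2, 16]
append arr[1]+arr[-1] = 9+16 = 25 → [8, 9, 9, 4, 5, 2, 16, 25]
arr[-8] = arr[0]+arr[0] = 8+8 = 16 → [16, 9, 9, 4, 5, 2, 16, 25]
pop(6) removes 16 → [16, 9, 9, 4, 5, 2, 25]
append arr[-1]+arr[-1] = 25+25 = 50 → [16, 9, 9, 4, 5, 2, 25, 50]
sum = 120

120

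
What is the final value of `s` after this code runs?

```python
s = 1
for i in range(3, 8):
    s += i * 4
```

i=3: s = 1+3*4 = 13
i=4: s = 13+4*4 = 29
i=5: s = 29+5*4 = 49
i=6: s = 49+6*4 = 73
i=7: s = 73+7*4 = 101

101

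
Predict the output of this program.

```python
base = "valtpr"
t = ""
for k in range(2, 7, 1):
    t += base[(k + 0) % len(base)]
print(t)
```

ltprv

k=2: add base[2]='l' → 'l'
k=3: add base[3]='t' → 'lt'
k=4: add base[4]='p' → 'ltp'
k=5: add base[5]='r' → 'ltpr'
k=6: add base[0]='v' → 'ltprv'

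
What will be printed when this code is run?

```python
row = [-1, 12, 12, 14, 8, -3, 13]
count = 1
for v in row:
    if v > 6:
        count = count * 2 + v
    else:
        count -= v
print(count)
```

v=-1: not >6, count = 1-(-1) = 2
v=12: >6, count = 2*2+12 = 16
v=12: >6, count = 16*2+12 = 44
v=14: >6, count = 44*2+14 = 102
v=8: >6, count = 102*2+8 = 212
v=-3: not >6, count = 212-(-3) = 215
v=13: >6, count = 215*2+13 = 443

443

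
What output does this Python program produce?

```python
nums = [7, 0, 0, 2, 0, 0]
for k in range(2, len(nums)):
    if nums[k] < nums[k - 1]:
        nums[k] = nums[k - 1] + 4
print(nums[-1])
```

10

k=2: 0>=0, unchanged → [7, 0, 0, 2, 0, 0]
k=3: 2>=0, unchanged → [7, 0, 0, 2, 0, 0]
k=4: 0<2, nums[4] = 2+4 = 6 → [7, 0, 0, 2, 6, 0]
k=5: 0<6, nums[5] = 6+4 = 10 → [7, 0, 0, 2, 6, 10]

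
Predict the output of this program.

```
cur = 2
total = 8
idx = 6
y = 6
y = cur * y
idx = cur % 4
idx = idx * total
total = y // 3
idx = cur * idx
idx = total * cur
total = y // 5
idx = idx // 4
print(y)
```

y = 2*6 = 12
idx = 2%4 = 2
idx = 2*8 = 16
total = 12//3 = 4
idx = 2*16 = 32
idx = 4*2 = 8
total = 12//5 = 2
idx = 8//4 = 2

12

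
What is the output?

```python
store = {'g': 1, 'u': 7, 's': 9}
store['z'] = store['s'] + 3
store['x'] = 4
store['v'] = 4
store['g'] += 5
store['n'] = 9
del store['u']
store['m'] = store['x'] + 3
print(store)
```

store['z'] = store['s']+3 = 12 → {'g': 1, 'u': 7, 's': 9, 'z': 12}
store['x'] = 4 → {'g': 1, 'u': 7, 's': 9, 'z': 12, 'x': 4}
store['v'] = 4 → {'g': 1, 'u': 7, 's': 9, 'z': 12, 'x': 4, 'v': 4}
store['g'] = 1+5 = 6 → {'g': 6, 'u': 7, 's': 9, 'z': 12, 'x': 4, 'v': 4}
store['n'] = 9 → {'g': 6, 'u': 7, 's': 9, 'z': 12, 'x': 4, 'v': 4, 'n': 9}
del 'u' → {'g': 6, 's': 9, 'z': 12, 'x': 4, 'v': 4, 'n': 9}
store['m'] = store['x']+3 = 7 → {'g': 6, 's': 9, 'z': 12, 'x': 4, 'v': 4, 'n': 9, 'm': 7}

{'g': 6, 's': 9, 'z': 12, 'x': 4, 'v': 4, 'n': 9, 'm': 7}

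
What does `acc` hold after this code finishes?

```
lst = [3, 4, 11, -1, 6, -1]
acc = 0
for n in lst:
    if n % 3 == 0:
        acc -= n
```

-9

n=3: %3==0, acc = 0-3 = -3
n=4: not %3==0
n=11: not %3==0
n=-1: not %3==0
n=6: %3==0, acc = (-3)-6 = -9
n=-1: not %3==0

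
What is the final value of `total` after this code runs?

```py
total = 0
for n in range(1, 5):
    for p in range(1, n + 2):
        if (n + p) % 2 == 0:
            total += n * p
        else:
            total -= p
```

20

n=1,p=1: even sum, total = 0+1 = 1
n=1,p=2: odd sum, total = 1-2 = -1
n=2,p=1: odd sum, total = (-1)-1 = -2
n=2,p=2: even sum, total = (-2)+4 = 2
n=2,p=3: odd sum, total = 2-3 = -1
n=3,p=1: even sum, total = (-1)+3 = 2
n=3,p=2: odd sum, total = 2-2 = 0
n=3,p=3: even sum, total = 0+9 = 9
n=3,p=4: odd sum, total = 9-4 = 5
n=4,p=1: odd sum, total = 5-1 = 4
n=4,p=2: even sum, total = 4+8 = 12
n=4,p=3: odd sum, total = 12-3 = 9
n=4,p=4: even sum, total = 9+16 = 25
n=4,p=5: odd sum, total = 25-5 = 20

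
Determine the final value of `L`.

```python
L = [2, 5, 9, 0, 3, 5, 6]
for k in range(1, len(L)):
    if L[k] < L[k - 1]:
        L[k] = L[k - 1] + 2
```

k=1: 5>=2, unchanged → [2, 5, 9, 0, 3, 5, 6]
k=2: 9>=5, unchanged → [2, 5, 9, 0, 3, 5, 6]
k=3: 0<9, L[3] = 9+2 = 11 → [2, 5, 9, 11, 3, 5, 6]
k=4: 3<11, L[4] = 11+2 = 13 → [2, 5, 9, 11, 13, 5, 6]
k=5: 5<13, L[5] = 13+2 = 15 → [2, 5, 9, 11, 13, 15, 6]
k=6: 6<15, L[6] = 15+2 = 17 → [2, 5, 9, 11, 13, 15, 17]

[2, 5, 9, 11, 13, 15, 17]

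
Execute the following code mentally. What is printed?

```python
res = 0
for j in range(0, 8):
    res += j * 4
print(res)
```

j=0: res = 0+0*4 = 0
j=1: res = 0+1*4 = 4
j=2: res = 4+2*4 = 12
j=3: res = 12+3*4 = 24
j=4: res = 24+4*4 = 40
j=5: res = 40+5*4 = 60
j=6: res = 60+6*4 = 84
j=7: res = 84+7*4 = 112

112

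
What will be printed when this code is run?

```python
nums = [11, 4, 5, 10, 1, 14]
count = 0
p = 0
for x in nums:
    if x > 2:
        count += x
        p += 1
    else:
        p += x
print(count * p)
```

264

x=11: >2, count = 0+11 = 11; p=1
x=4: >2, count = 11+4 = 15; p=2
x=5: >2, count = 15+5 = 20; p=3
x=10: >2, count = 20+10 = 30; p=4
x=1: not >2; p=5
x=14: >2, count = 30+14 = 44; p=6
count*p = 44*6 = 264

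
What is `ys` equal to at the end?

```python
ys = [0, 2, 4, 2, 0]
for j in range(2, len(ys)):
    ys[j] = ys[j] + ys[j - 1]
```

j=2: ys[2] = 4+2 = 6 → [0, 2, 6, 2, 0]
j=3: ys[3] = 2+6 = 8 → [0, 2, 6, 8, 0]
j=4: ys[4] = 0+8 = 8 → [0, 2, 6, 8, 8]

[0, 2, 6, 8, 8]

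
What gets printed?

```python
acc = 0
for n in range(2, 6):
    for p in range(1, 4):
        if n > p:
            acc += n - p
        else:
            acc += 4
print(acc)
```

n=2,p=1: 2>1, acc = 0+1 = 1
n=2,p=2: not 2>2, acc = 1+4 = 5
n=2,p=3: not 2>3, acc = 5+4 = 9
n=3,p=1: 3>1, acc = 9+2 = 11
n=3,p=2: 3>2, acc = 11+1 = 12
n=3,p=3: not 3>3, acc = 12+4 = 16
n=4,p=1: 4>1, acc = 16+3 = 19
n=4,p=2: 4>2, acc = 19+2 = 21
n=4,p=3: 4>3, acc = 21+1 = 22
n=5,p=1: 5>1, acc = 22+4 = 26
n=5,p=2: 5>2, acc = 26+3 = 29
n=5,p=3: 5>3, acc = 29+2 = 31

31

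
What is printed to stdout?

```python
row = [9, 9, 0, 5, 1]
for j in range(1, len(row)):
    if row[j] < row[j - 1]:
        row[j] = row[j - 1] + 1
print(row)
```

j=1: 9>=9, unchanged → [9, 9, 0, 5, 1]
j=2: 0<9, row[2] = 9+1 = 10 → [9, 9, 10, 5, 1]
j=3: 5<10, row[3] = 10+1 = 11 → [9, 9, 10, 11, 1]
j=4: 1<11, row[4] = 11+1 = 12 → [9, 9, 10, 11, 12]

[9, 9, 10, 11, 12]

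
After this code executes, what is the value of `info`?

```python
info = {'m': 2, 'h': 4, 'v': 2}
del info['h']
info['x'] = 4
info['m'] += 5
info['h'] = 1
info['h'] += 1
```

{'m': 7, 'v': 2, 'x': 4, 'h': 2}

del 'h' → {'m': 2, 'v': 2}
info['x'] = 4 → {'m': 2, 'v': 2, 'x': 4}
info['m'] = 2+5 = 7 → {'m': 7, 'v': 2, 'x': 4}
info['h'] = 1 → {'m': 7, 'v': 2, 'x': 4, 'h': 1}
info['h'] = 1+1 = 2 → {'m': 7, 'v': 2, 'x': 4, 'h': 2}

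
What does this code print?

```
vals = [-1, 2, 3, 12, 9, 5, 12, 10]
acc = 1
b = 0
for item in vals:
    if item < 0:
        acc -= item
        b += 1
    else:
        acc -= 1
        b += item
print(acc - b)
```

-59

item=-1: <0, acc = 1-(-1) = 2; b=1
item=2: not <0, acc = 2-1 = 1; b=3
item=3: not <0, acc = 1-1 = 0; b=6
item=12: not <0, acc = 0-1 = -1; b=18
item=9: not <0, acc = (-1)-1 = -2; b=27
item=5: not <0, acc = (-2)-1 = -3; b=32
item=12: not <0, acc = (-3)-1 = -4; b=44
item=10: not <0, acc = (-4)-1 = -5; b=54
acc-b = (-5)-54 = -59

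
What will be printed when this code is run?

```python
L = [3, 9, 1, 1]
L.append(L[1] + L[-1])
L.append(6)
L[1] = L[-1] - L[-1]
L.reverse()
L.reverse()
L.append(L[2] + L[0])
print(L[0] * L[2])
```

append L[1]+L[-1] = 9+1 = 10 → [3, 9, 1, 1, 10]
append 6 → [3, 9, 1, 1, 10, 6]
L[1] = L[-1]-L[-1] = 6-6 = 0 → [3, 0, 1, 1, 10, 6]
reverse → [6, 10, 1, 1, 0, 3]
reverse → [3, 0, 1, 1, 10, 6]
append L[2]+L[0] = 1+3 = 4 → [3, 0, 1, 1, 10, 6, 4]
L[0]*L[2] = 3*1 = 3

3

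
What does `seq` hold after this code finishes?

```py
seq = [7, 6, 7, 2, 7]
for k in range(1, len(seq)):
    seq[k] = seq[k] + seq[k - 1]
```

k=1: seq[1] = 6+7 = 13 → [7, 13, 7, 2, 7]
k=2: seq[2] = 7+13 = 20 → [7, 13, 20, 2, 7]
k=3: seq[3] = 2+20 = 22 → [7, 13, 20, 22, 7]
k=4: seq[4] = 7+22 = 29 → [7, 13, 20, 22, 29]

[7, 13, 20, 22, 29]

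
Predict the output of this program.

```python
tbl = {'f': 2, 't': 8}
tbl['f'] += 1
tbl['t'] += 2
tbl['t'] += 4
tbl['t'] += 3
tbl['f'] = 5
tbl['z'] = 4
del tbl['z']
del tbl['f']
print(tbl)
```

tbl['f'] = 2+1 = 3 → {'f': 3, 't': 8}
tbl['t'] = 8+2 = 10 → {'f': 3, 't': 10}
tbl['t'] = 10+4 = 14 → {'f': 3, 't': 14}
tbl['t'] = 14+3 = 17 → {'f': 3, 't': 17}
tbl['f'] = 5 → {'f': 5, 't': 17}
tbl['z'] = 4 → {'f': 5, 't': 17, 'z': 4}
del 'z' → {'f': 5, 't': 17}
del 'f' → {'t': 17}

{'t': 17}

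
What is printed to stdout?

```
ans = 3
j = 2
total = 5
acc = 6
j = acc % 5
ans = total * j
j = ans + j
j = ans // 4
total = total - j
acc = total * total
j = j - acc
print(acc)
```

j = 6%5 = 1
ans = 5*1 = 5
j = 5+1 = 6
j = 5//4 = 1
total = 5-1 = 4
acc = 4*4 = 16
j = 1-16 = -15

16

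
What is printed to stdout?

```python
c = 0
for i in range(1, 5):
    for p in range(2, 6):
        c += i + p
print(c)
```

i=1,p=2: c = 0+3 = 3
i=1,p=3: c = 3+4 = 7
i=1,p=4: c = 7+5 = 12
i=1,p=5: c = 12+6 = 18
i=2,p=2: c = 18+4 = 22
i=2,p=3: c = 22+5 = 27
i=2,p=4: c = 27+6 = 33
i=2,p=5: c = 33+7 = 40
i=3,p=2: c = 40+5 = 45
i=3,p=3: c = 45+6 = 51
i=3,p=4: c = 51+7 = 58
i=3,p=5: c = 58+8 = 66
i=4,p=2: c = 66+6 = 72
i=4,p=3: c = 72+7 = 79
i=4,p=4: c = 79+8 = 87
i=4,p=5: c = 87+9 = 96

96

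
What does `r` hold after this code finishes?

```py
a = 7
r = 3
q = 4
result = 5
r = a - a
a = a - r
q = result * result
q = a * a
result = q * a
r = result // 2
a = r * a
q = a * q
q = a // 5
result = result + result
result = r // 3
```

r = 7-7 = 0
a = 7-0 = 7
q = 5*5 = 25
q = 7*7 = 49
result = 49*7 = 343
r = 343//2 = 171
a = 171*7 = 1197
q = 1197*49 = 58653
q = 1197//5 = 239
result = 343+343 = 686
result = 171//3 = 57

171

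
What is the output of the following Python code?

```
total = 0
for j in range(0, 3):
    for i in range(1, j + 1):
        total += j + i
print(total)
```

9

j=1,i=1: total = 0+2 = 2
j=2,i=1: total = 2+3 = 5
j=2,i=2: total = 5+4 = 9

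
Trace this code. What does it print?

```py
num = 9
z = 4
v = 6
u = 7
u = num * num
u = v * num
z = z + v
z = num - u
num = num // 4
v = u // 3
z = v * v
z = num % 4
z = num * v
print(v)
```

u = 9*9 = 81
u = 6*9 = 54
z = 4+6 = 10
z = 9-54 = -45
num = 9//4 = 2
v = 54//3 = 18
z = 18*18 = 324
z = 2%4 = 2
z = 2*18 = 36

18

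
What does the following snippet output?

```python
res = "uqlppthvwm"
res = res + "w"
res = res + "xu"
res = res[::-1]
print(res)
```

+ 'w' → 'uqlppthvwmw'
+ 'xu' → 'uqlppthvwmwxu'
reverse → 'uxwmwvhtpplqu'

uxwmwvhtpplqu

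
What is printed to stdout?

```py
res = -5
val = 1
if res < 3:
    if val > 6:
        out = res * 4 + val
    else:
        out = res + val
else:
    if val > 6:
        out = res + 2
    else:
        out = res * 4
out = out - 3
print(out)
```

res=-5, val=1
res < 3 is True; val > 6 is False
→ out = res + val = -4
out = (-4)-3 = -7

-7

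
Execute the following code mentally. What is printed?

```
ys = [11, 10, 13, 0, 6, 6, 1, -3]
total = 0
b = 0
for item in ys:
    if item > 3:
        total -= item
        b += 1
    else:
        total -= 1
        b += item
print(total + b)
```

item=11: >3, total = 0-11 = -11; b=1
item=10: >3, total = (-11)-10 = -21; b=2
item=13: >3, total = (-21)-13 = -34; b=3
item=0: not >3, total = (-34)-1 = -35; b=3
item=6: >3, total = (-35)-6 = -41; b=4
item=6: >3, total = (-41)-6 = -47; b=5
item=1: not >3, total = (-47)-1 = -48; b=6
item=-3: not >3, total = (-48)-1 = -49; b=3
total+b = (-49)+3 = -46

-46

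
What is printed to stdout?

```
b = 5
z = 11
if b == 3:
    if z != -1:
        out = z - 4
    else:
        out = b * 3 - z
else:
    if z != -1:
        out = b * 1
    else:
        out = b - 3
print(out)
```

5

b=5, z=11
b == 3 is False; z != -1 is True
→ out = b * 1 = 5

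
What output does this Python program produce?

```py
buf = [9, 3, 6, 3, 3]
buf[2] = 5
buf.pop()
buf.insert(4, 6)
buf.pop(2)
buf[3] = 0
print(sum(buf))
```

buf[2] = 5 → [9, 3, 5, 3, 3]
pop() removes 3 → [9, 3, 5, 3]
insert 6 at 4 → [9, 3, 5, 3, 6]
pop(2) removes 5 → [9, 3, 3, 6]
buf[3] = 0 → [9, 3, 3, 0]
sum = 15

15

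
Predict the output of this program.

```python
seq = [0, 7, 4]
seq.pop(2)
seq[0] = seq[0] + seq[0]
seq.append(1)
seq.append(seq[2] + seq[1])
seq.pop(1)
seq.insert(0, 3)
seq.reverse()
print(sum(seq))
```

pop(2) removes 4 → [0, 7]
seq[0] = seq[0]+seq[0] = 0+0 = 0 → [0, 7]
append 1 → [0, 7, 1]
append seq[2]+seq[1] = 1+7 = 8 → [0, 7, 1, 8]
pop(1) removes 7 → [0, 1, 8]
insert 3 at 0 → [3, 0, 1, 8]
reverse → [8, 1, 0, 3]
sum = 12

12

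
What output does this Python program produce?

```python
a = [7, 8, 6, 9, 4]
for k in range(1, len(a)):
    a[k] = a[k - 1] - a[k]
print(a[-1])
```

-20

k=1: a[1] = 7-8 = -1 → [7, -1, 6, 9, 4]
k=2: a[2] = (-1)-6 = -7 → [7, -1, -7, 9, 4]
k=3: a[3] = (-7)-9 = -16 → [7, -1, -7, -16, 4]
k=4: a[4] = (-16)-4 = -20 → [7, -1, -7, -16, -20]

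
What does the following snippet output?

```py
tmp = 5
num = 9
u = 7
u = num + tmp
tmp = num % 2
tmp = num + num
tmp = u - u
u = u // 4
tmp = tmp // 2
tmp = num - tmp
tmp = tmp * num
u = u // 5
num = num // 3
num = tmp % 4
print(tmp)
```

81

u = 9+5 = 14
tmp = 9%2 = 1
tmp = 9+9 = 18
tmp = 14-14 = 0
u = 14//4 = 3
tmp = 0//2 = 0
tmp = 9-0 = 9
tmp = 9*9 = 81
u = 3//5 = 0
num = 9//3 = 3
num = 81%4 = 1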